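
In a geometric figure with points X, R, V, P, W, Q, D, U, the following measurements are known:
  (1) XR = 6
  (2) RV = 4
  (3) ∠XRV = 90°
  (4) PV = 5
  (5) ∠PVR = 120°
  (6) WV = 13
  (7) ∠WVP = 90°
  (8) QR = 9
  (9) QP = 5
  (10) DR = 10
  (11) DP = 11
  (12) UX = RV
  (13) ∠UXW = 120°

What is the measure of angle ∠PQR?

Step 1: By the law of cosines on triangle PVR: PR² = 5² + 4² − 2·5·4·cos(120°) = 61, so PR = √61.
Step 2: By the inverse law of cosines on triangle PQR: cos(∠PQR) = (5² + 9² − √61²) / (2·5·9) = 45/90 = 0.5, so ∠PQR = 60°.

Therefore, the measure of angle ∠PQR = 60°.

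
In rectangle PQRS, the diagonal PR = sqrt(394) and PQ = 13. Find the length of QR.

b = sqrt(d^2 - a^2) = sqrt(394 - 169) = sqrt(225) = 15

15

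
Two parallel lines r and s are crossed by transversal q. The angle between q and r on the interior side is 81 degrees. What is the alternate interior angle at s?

Alternate interior angles formed by parallel lines and a transversal are equal.
The given angle is 81 degrees.
The alternate interior angle = 81 degrees.

81 degrees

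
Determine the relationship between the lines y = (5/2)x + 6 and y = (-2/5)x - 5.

Slope of line 1: m1 = 5/2
Slope of line 2: m2 = -2/5
Two lines are perpendicular when the product of their slopes is -1 (negative reciprocals).
m1 * m2 = (5/2) * (-2/5) = -1, confirming perpendicularity.

Perpendicular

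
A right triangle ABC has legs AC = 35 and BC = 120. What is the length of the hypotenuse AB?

In a right triangle, the square of the hypotenuse equals the sum of the squares of the two legs.
The legs are 35 and 120, so the hypotenuse = sqrt(1225 + 14400) = sqrt(15625) = 125.

125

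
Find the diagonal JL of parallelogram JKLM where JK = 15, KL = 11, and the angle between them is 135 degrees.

Law of cosines: d^2 = 15^2 + 11^2 - 2(15)(11)cos(135°) = 165*sqrt(2) + 346, so d = sqrt(165*sqrt(2) + 346).

sqrt(165*sqrt(2) + 346)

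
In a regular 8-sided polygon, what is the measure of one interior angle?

Each interior angle of a regular n-gon is (n - 2) * 180 / n.
For n = 8: (8 - 2) * 180 / 8 = 1080/8 = 135 degrees.

135 degrees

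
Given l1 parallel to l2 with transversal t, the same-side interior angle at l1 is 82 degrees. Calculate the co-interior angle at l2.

Co-interior (same-side interior) angles are between the parallel lines on the same side of the transversal.
Unlike corresponding or alternate interior angles, they are supplementary rather than equal.
So the angle = 180 - 82 = 98 degrees.

98 degrees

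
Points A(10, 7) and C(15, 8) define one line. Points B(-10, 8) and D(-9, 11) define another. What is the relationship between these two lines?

Slope of line 1: m1 = (8 - 7)/(15 - 10) = 1/5 = 1/5
Slope of line 2: m2 = (11 - 8)/(-9 - -10) = 3/1 = 3
For parallel lines we need equal slopes: 1/5 != 3.
For perpendicular lines we need m1*m2 = -1: (1/5)(3) = 3/5 != -1.
Since neither condition holds, the lines are neither parallel nor perpendicular.

Neither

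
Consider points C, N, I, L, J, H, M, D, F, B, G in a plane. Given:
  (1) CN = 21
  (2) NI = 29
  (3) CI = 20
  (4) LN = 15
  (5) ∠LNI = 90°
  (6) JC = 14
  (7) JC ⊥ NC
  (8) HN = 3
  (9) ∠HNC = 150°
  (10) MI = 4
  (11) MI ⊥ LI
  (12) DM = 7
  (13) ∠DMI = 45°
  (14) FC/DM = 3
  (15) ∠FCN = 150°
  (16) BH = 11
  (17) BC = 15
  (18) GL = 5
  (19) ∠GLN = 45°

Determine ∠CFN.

From the given relations: FC = 3·DM = 3·7 = 21.
Step 1: By the law of cosines on triangle FCN: FN² = 21² + 21² − 2·21·21·cos(150°) = 1645.83, so FN ≈ 40.57.
Step 2: By the inverse law of cosines on triangle CFN: cos(∠CFN) = (21² + 40.57² − 21²) / (2·21·40.57) = 1645.83/1703.89 = 0.9659, so ∠CFN = 15°.

Therefore, the measure of angle ∠CFN = 15°.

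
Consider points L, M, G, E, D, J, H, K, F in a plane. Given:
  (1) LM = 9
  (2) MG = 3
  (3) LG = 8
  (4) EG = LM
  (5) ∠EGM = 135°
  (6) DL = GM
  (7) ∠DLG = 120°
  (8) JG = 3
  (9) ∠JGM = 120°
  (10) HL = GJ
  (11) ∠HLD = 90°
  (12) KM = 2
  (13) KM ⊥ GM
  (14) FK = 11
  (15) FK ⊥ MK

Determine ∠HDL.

From the given relations: DL = GM = 3; HL = GJ = 3.
Step 1: By the law of cosines on triangle DLH: DH² = 3² + 3² − 2·3·3·cos(90°) = 18, so DH = 3·√2.
Step 2: By the inverse law of cosines on triangle HDL: cos(∠HDL) = ((3·√2)² + 3² − 3²) / (2·3·√2·3) = 18/25.46 = 0.7071, so ∠HDL = 45°.

Therefore, the measure of angle ∠HDL = 45°.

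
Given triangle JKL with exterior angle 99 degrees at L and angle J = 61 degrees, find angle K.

angle K = 99 - 61 = 38 degrees (exterior angle theorem).

38 degrees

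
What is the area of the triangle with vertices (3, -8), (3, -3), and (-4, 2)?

Shoelace: Area = (1/2)|3(-3-2) + 3(2--8) + -4(-8--3)| = (1/2)(35) = 35/2

35/2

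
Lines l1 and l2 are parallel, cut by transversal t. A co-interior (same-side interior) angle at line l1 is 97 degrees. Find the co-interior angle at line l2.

Co-interior (same-side interior) angles are between the parallel lines on the same side of the transversal.
Unlike corresponding or alternate interior angles, they are supplementary rather than equal.
So the angle = 180 - 97 = 83 degrees.

83 degrees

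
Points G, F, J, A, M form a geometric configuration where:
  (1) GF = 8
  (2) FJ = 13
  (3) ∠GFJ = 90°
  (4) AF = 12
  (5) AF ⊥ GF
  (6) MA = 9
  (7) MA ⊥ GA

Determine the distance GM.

Step 1: By the law of cosines on triangle GFA: GA² = 8² + 12² − 2·8·12·cos(90°) = 208, so GA = 4·√13.
Step 2: By the law of cosines on triangle GAM: GM² = (4·√13)² + 9² − 2·4·√13·9·cos(90°) = 289, so GM = 17.

Therefore, the length of GM = 17.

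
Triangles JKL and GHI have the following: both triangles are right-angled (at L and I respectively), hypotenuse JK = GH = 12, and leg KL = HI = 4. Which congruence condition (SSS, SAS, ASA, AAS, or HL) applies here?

The given information matches HL: The hypotenuse and one leg of two right triangles are equal (Hypotenuse-Leg).

HL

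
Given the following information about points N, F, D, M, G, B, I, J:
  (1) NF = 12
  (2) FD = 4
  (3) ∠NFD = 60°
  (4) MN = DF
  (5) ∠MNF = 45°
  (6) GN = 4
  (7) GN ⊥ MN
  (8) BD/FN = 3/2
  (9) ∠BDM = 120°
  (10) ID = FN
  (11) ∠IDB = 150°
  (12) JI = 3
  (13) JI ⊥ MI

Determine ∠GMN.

From the given relations: MN = DF = 4.
Step 1: By the law of cosines on triangle MNG: MG² = 4² + 4² − 2·4·4·cos(90°) = 32, so MG = 4·√2.
Step 2: By the inverse law of cosines on triangle GMN: cos(∠GMN) = ((4·√2)² + 4² − 4²) / (2·4·√2·4) = 32/45.25 = 0.7071, so ∠GMN = 45°.

Therefore, the measure of angle ∠GMN = 45°.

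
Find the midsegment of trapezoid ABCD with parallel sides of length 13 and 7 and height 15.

midsegment = (13 + 7) / 2 = 20 / 2 = 10

10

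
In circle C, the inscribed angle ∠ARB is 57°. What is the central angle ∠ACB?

The inscribed angle theorem states that a central angle is always twice any inscribed angle that subtends the same arc.
Since the inscribed angle is 57°, the central angle = 2 × 57° = 114°.

114°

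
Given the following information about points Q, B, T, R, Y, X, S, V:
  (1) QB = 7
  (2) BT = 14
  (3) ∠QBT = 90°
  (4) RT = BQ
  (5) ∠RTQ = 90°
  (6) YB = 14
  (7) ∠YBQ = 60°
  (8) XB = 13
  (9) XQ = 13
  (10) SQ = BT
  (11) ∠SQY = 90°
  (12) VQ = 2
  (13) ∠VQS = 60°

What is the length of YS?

From the given relations: SQ = BT = 14.
Step 1: By the law of cosines on triangle QBY: QY² = 7² + 14² − 2·7·14·cos(60°) = 147, so QY = 7·√3.
Step 2: By the law of cosines on triangle YQS: YS² = (7·√3)² + 14² − 2·7·√3·14·cos(90°) = 343, so YS = 7·√7.

Therefore, the length of YS = 7·√7.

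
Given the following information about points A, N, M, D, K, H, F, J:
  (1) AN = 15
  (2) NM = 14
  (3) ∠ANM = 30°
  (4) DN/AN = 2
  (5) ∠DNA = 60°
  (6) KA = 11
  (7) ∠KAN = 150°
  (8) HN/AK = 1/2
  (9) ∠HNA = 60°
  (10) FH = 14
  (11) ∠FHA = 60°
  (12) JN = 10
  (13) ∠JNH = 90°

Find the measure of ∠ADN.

From the given relations: DN = 2·AN = 2·15 = 30.
Step 1: By the law of cosines on triangle DNA: DA² = 30² + 15² − 2·30·15·cos(60°) = 675, so DA = 15·√3.
Step 2: By the inverse law of cosines on triangle ADN: cos(∠ADN) = ((15·√3)² + 30² − 15²) / (2·15·√3·30) = 1350/1558.85 = 0.866, so ∠ADN = 30°.

Therefore, the measure of angle ∠ADN = 30°.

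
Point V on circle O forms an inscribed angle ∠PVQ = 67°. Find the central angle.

Central angle = 2 × 67° = 134° (inscribed angle theorem).

134°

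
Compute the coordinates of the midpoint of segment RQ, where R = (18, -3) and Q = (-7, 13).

The midpoint is the point halfway along the segment.
Move half the horizontal distance: 18 + (-7 - 18)/2 = 18 + -25/2 = 11/2
Move half the vertical distance: -3 + (13 - -3)/2 = -3 + 16/2 = 5
Midpoint = (11/2, 5)

(11/2, 5)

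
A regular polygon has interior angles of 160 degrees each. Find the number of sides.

Exterior angle = 180 - 160 = 20. n = 360 / 20 = 18.

18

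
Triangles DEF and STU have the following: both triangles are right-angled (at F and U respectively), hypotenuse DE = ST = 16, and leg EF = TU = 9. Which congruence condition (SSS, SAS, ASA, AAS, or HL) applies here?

The given information matches HL: The hypotenuse and one leg of two right triangles are equal (Hypotenuse-Leg).

HL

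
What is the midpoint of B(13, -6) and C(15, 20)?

The midpoint is the point halfway along the segment.
Move half the horizontal distance: 13 + (15 - 13)/2 = 13 + 2/2 = 14
Move half the vertical distance: -6 + (20 - -6)/2 = -6 + 26/2 = 7
Midpoint = (14, 7)

(14, 7)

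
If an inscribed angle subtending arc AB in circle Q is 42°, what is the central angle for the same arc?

The inscribed angle theorem states that a central angle is always twice any inscribed angle that subtends the same arc.
Since the inscribed angle is 42°, the central angle = 2 × 42° = 84°.

84°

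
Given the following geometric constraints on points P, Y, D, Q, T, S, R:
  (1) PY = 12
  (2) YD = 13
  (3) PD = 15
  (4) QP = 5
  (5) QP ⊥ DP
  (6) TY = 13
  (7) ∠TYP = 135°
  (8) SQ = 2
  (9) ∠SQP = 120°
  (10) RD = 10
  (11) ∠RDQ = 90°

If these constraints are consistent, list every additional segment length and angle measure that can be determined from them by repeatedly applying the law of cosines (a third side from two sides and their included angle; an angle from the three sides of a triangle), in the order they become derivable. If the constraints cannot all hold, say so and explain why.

The constraints are consistent. Derivable facts, in order:
After 1 step:
- DQ = 5·√10
- PS = √39
- PT ≈ 23.1
- ∠DPY = 56.25°
- ∠DYP = 73.62°
- ∠PDY = 50.13°
After 2 steps:
- QR = 5·√14
- ∠DQP = 71.57°
- ∠PDQ = 18.43°
- ∠PSQ = 43.9°
- ∠PTY = 21.55°
- ∠QPS = 16.1°
- ∠TPY = 23.45°
After 3 steps:
- ∠DQR = 32.31°
- ∠DRQ = 57.69°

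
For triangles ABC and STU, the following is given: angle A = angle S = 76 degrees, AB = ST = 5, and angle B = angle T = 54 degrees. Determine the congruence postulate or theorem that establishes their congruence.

The given information provides:
angle A = angle S = 76 degrees, AB = ST = 5, and angle B = angle T = 54 degrees
This matches the ASA congruence theorem.
Two pairs of corresponding angles and the included side are equal (Angle-Side-Angle).

ASA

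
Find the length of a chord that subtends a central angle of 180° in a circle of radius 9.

Drop a perpendicular from the center to the chord, bisecting both the chord and the central angle.
Each half-chord = r sin(θ/2) = 9 sin(90°).
The full chord = 2 × 9 × sin(90°) = 18.

18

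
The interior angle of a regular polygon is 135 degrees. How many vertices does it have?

The exterior angle is the supplement of the interior angle: 180 - 135 = 45 degrees.
Since the exterior angles of any convex polygon sum to 360 degrees, the number of sides is 360 / 45 = 8.

8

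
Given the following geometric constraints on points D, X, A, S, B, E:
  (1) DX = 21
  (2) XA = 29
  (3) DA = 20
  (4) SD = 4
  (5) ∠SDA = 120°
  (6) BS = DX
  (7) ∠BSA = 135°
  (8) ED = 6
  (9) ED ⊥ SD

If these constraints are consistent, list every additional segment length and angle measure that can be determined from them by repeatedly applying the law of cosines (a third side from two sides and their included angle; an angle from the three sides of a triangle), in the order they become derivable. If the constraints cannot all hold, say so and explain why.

The constraints are consistent. Derivable facts, in order:
After 1 step:
- AS = 4·√31
- SE = 2·√13
- ∠ADX = 90°
- ∠AXD = 43.6°
- ∠DAX = 46.4°
After 2 steps:
- AB ≈ 39.98
- ∠ASD = 51.05°
- ∠DAS = 8.95°
- ∠DES = 33.69°
- ∠DSE = 56.31°
After 3 steps:
- ∠ABS = 23.2°
- ∠BAS = 21.8°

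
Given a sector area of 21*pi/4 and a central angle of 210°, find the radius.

r² = 360 × 21*pi/4 / (π × 210) = 9, so r = 3.

3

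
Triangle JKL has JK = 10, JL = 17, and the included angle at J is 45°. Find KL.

Law of cosines: KL^2 = 10^2 + 17^2 - 2(10)(17)cos(45°) = 389 - 170*sqrt(2), so KL = sqrt(389 - 170*sqrt(2)).

sqrt(389 - 170*sqrt(2))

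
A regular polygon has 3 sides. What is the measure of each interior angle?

Each interior angle of a regular n-gon is (n - 2) * 180 / n.
For n = 3: (3 - 2) * 180 / 3 = 180/3 = 60 degrees.

60 degrees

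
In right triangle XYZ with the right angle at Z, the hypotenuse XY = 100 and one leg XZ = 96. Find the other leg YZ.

Rearranging the Pythagorean theorem to solve for the unknown leg:
leg^2 = hypotenuse^2 - known_leg^2 = 10000 - 9216 = 784
leg = sqrt(784) = 28.

28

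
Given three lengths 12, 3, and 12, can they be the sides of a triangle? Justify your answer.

Check all three triangle inequalities:
12 + 3 = 15 > 12 ✓
12 + 12 = 24 > 3 ✓
3 + 12 = 15 > 12 ✓
All conditions hold, so these sides form a valid triangle.

Yes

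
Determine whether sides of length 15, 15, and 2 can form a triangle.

Check all three triangle inequalities:
15 + 15 = 30 > 2 ✓
15 + 2 = 17 > 15 ✓
15 + 2 = 17 > 15 ✓
All conditions hold, so these sides form a valid triangle.

Yes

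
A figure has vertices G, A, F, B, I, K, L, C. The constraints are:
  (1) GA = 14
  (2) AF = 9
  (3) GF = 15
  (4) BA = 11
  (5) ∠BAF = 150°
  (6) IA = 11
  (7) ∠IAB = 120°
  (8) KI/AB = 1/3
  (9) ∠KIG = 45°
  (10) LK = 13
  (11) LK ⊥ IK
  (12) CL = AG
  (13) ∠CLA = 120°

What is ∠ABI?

Step 1: By the law of cosines on triangle BAI: BI² = 11² + 11² − 2·11·11·cos(120°) = 363, so BI = 11·√3.
Step 2: By the inverse law of cosines on triangle ABI: cos(∠ABI) = (11² + (11·√3)² − 11²) / (2·11·11·√3) = 363/419.16 = 0.866, so ∠ABI = 30°.

Therefore, the measure of angle ∠ABI = 30°.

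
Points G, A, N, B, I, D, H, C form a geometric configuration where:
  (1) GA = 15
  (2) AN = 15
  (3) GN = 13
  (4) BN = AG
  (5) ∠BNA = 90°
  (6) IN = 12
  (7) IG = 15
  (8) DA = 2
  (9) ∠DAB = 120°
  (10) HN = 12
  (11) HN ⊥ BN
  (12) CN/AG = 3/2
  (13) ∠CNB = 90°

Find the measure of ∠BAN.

From the given relations: BN = AG = 15.
Step 1: By the law of cosines on triangle ANB: AB² = 15² + 15² − 2·15·15·cos(90°) = 450, so AB = 15·√2.
Step 2: By the inverse law of cosines on triangle BAN: cos(∠BAN) = ((15·√2)² + 15² − 15²) / (2·15·√2·15) = 450/636.4 = 0.7071, so ∠BAN = 45°.

Therefore, the measure of angle ∠BAN = 45°.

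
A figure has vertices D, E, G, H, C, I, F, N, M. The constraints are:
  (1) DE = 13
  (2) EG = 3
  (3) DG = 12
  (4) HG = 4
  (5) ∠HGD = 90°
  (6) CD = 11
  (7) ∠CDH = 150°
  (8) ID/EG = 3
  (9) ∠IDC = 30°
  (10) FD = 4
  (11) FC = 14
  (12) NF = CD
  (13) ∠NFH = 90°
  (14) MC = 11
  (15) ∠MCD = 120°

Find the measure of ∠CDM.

Step 1: By the law of cosines on triangle DCM: DM² = 11² + 11² − 2·11·11·cos(120°) = 363, so DM = 11·√3.
Step 2: By the inverse law of cosines on triangle CDM: cos(∠CDM) = (11² + (11·√3)² − 11²) / (2·11·11·√3) = 363/419.16 = 0.866, so ∠CDM = 30°.

Therefore, the measure of angle ∠CDM = 30°.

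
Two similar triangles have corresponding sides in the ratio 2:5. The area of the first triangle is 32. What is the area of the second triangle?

The ratio of areas of similar triangles = (side ratio)^2.
Side ratio = 2:5, so area ratio = 4:25.
Area of the second triangle / Area of the first triangle = 25/4
Area of the second triangle = 32 * 25/4 = 200

200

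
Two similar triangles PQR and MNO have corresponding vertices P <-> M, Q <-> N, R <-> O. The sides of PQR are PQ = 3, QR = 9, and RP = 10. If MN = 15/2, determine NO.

Since the triangles are similar, the ratio of corresponding sides is constant.
Scale factor k = MN / PQ = 15/2 / 3 = 5/2
NO = k * QR = 5/2 * 9 = 45/2

45/2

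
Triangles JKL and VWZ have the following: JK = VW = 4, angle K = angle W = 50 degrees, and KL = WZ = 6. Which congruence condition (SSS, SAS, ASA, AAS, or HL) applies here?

Consider the given information: JK = VW = 4, angle K = angle W = 50 degrees, and KL = WZ = 6
This is not SSS or AAS: SSS requires all three pairs of sides, but we don't have that. AAS requires two angles and a non-included side.
The correct criterion is SAS. Two pairs of corresponding sides and the included angle are equal (Side-Angle-Side).

SAS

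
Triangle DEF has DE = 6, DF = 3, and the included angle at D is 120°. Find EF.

When two sides and the included angle are known, the law of cosines gives the third side.
c^2 = a^2 + b^2 - 2ab cos(C) generalizes the Pythagorean theorem to non-right triangles.
Here: EF^2 = 36 + 9 - 36*(-1/2) = 63
EF = 3*sqrt(7)

3*sqrt(7)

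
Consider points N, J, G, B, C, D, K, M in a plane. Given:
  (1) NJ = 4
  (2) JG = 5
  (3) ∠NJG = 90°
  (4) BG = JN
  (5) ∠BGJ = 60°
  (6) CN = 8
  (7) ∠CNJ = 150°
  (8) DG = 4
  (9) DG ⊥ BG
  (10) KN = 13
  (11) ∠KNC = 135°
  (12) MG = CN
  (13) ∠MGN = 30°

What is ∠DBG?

From the given relations: BG = JN = 4.
Step 1: By the law of cosines on triangle BGD: BD² = 4² + 4² − 2·4·4·cos(90°) = 32, so BD = 4·√2.
Step 2: By the inverse law of cosines on triangle DBG: cos(∠DBG) = ((4·√2)² + 4² − 4²) / (2·4·√2·4) = 32/45.25 = 0.7071, so ∠DBG = 45°.

Therefore, the measure of angle ∠DBG = 45°.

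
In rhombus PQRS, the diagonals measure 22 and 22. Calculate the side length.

In a rhombus, the diagonals bisect each other perpendicularly, creating four congruent right triangles.
Each triangle has legs 11 (half of 22) and 11 (half of 22).
The hypotenuse of each right triangle is a side of the rhombus:
side = sqrt(11^2 + 11^2) = sqrt(242) = 11*sqrt(2)

11*sqrt(2)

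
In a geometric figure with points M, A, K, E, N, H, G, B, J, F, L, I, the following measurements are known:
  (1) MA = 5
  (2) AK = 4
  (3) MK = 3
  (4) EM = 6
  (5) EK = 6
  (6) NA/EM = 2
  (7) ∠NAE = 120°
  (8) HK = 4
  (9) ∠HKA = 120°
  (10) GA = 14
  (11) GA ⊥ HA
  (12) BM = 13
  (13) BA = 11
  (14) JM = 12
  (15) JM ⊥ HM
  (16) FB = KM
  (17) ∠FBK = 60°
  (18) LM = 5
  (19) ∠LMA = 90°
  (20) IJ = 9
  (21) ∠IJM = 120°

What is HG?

Step 1: By the law of cosines on triangle HKA: HA² = 4² + 4² − 2·4·4·cos(120°) = 48, so HA = 4·√3.
Step 2: By the law of cosines on triangle HAG: HG² = (4·√3)² + 14² − 2·4·√3·14·cos(90°) = 244, so HG = 2·√61.

Therefore, the length of HG = 2·√61.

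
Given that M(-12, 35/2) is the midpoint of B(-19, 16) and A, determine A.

Using the midpoint formula: M = ((x1 + x2)/2, (y1 + y2)/2)
We know M = (-12, 35/2) and B = (-19, 16)
For x: -12 = (-19 + x2)/2, so x2 = 2*-12 - -19 = -5
For y: 35/2 = (16 + y2)/2, so y2 = 2*35/2 - 16 = 19
A = (-5, 19)

(-5, 19)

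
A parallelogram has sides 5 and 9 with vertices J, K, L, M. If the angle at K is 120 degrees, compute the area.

Area = 5 * 9 * sin(120°) = 45 * sqrt(3)/2 = 45*sqrt(3)/2

45*sqrt(3)/2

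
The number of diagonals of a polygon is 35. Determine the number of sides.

Using d = n(n - 3)/2, we solve 35 = n(n - 3)/2.
So n(n - 3) = 70.
Testing n = 10: 10 * 7 = 70 = 70. Correct.
The polygon has 10 sides.

10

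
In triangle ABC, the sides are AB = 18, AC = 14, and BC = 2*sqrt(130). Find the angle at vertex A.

When all three sides of a triangle are known, the law of cosines can be rearranged to find any angle.
cos(C) = (a² + b² - c²) / (2ab) gives cos(A) = 0.
Taking the inverse cosine: A = 90°.

90°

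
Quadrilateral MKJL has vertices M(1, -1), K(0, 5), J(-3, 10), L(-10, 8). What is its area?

The Shoelace formula works by pairing each vertex with the next (cycling back to the first).
For each pair, compute x_i*y_(i+1) - x_(i+1)*y_i:
  (1*5 - 0*-1) = 5
  (0*10 - -3*5) = 15
  (-3*8 - -10*10) = 76
  (-10*-1 - 1*8) = 2
Taking half the absolute value of the total: Area = (1/2)(98) = 49.

49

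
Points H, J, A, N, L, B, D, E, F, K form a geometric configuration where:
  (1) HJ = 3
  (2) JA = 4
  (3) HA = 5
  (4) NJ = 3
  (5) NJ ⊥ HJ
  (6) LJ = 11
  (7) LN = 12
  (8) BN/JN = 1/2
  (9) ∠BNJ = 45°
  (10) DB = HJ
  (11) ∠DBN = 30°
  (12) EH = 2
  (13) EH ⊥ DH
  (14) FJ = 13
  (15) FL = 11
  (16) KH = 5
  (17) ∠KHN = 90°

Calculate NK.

Step 1: By the law of cosines on triangle NJH: NH² = 3² + 3² − 2·3·3·cos(90°) = 18, so NH = 3·√2.
Step 2: By the law of cosines on triangle NHK: NK² = (3·√2)² + 5² − 2·3·√2·5·cos(90°) = 43, so NK = √43.

Therefore, the length of NK = √43.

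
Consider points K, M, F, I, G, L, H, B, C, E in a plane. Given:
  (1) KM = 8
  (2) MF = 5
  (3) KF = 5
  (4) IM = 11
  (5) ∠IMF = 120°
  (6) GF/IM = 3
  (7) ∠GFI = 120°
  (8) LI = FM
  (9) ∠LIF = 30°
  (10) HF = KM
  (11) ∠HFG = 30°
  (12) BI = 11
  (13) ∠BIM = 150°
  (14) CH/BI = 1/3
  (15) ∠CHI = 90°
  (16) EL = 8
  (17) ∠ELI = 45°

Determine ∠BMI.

Step 1: By the law of cosines on triangle MIB: MB² = 11² + 11² − 2·11·11·cos(150°) = 451.58, so MB ≈ 21.25.
Step 2: By the inverse law of cosines on triangle BMI: cos(∠BMI) = (21.25² + 11² − 11²) / (2·21.25·11) = 451.58/467.51 = 0.9659, so ∠BMI = 15°.

Therefore, the measure of angle ∠BMI = 15°.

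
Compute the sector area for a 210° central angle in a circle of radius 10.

Sector area = π(10²)(7/12) = 175*pi/3

175*pi/3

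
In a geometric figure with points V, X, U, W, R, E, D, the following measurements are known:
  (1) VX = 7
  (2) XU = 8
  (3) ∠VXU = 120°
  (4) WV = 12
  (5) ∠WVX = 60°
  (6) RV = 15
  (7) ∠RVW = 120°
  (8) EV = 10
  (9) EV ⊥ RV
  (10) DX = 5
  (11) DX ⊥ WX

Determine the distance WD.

Step 1: By the law of cosines on triangle XVW: XW² = 7² + 12² − 2·7·12·cos(60°) = 109, so XW = √109.
Step 2: By the law of cosines on triangle WXD: WD² = √109² + 5² − 2·√109·5·cos(90°) = 134, so WD = √134.

Therefore, the length of WD = √134.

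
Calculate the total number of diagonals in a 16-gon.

Each of the 16 vertices connects to 13 non-adjacent vertices via diagonals.
Total connections = 16 × 13 = 208, but each diagonal is counted twice.
Number of diagonals = 208 / 2 = 104.

104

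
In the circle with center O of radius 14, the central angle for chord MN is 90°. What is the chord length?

Chord length = 2r sin(θ/2)
= 2 × 14 × sin(90°/2)
= 2 × 14 × sin(45°)
= 14*sqrt(2)

14*sqrt(2)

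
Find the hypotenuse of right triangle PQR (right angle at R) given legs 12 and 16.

PQ = sqrt(12^2 + 16^2) = sqrt(400) = 20

20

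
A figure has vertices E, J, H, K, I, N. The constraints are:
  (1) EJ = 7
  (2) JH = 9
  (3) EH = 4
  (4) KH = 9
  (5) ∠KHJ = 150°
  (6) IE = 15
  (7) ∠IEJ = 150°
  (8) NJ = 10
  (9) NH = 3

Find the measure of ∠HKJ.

Step 1: By the law of cosines on triangle KHJ: KJ² = 9² + 9² − 2·9·9·cos(150°) = 302.3, so KJ ≈ 17.39.
Step 2: By the inverse law of cosines on triangle HKJ: cos(∠HKJ) = (9² + 17.39² − 9²) / (2·9·17.39) = 302.3/312.96 = 0.9659, so ∠HKJ = 15°.

Therefore, the measure of angle ∠HKJ = 15°.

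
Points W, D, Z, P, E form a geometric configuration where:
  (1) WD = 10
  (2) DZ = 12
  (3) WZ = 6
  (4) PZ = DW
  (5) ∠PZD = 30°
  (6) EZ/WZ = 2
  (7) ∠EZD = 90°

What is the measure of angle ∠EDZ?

From the given relations: EZ = 2·WZ = 2·6 = 12.
Step 1: By the law of cosines on triangle DZE: DE² = 12² + 12² − 2·12·12·cos(90°) = 288, so DE = 12·√2.
Step 2: By the inverse law of cosines on triangle EDZ: cos(∠EDZ) = ((12·√2)² + 12² − 12²) / (2·12·√2·12) = 288/407.29 = 0.7071, so ∠EDZ = 45°.

Therefore, the measure of angle ∠EDZ = 45°.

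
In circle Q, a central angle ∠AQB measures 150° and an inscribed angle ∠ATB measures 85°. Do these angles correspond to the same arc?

By the inscribed angle theorem, the inscribed angle for a central angle of 150° should be 150° / 2 = 75°.
The given inscribed angle is 85°, which does not equal 75°.
Therefore, no, they do not correspond to the same arc.

No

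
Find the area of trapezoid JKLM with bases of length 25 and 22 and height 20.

A trapezoid's area equals the midsegment times the height.
The midsegment is (25 + 22) / 2 = 47/2.
Area = 47/2 * 20 = 470.

470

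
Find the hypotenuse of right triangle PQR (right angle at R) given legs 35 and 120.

By the Pythagorean theorem: PQ^2 = PR^2 + QR^2
PQ^2 = 35^2 + 120^2 = 1225 + 14400 = 15625
PQ = sqrt(15625) = 125

125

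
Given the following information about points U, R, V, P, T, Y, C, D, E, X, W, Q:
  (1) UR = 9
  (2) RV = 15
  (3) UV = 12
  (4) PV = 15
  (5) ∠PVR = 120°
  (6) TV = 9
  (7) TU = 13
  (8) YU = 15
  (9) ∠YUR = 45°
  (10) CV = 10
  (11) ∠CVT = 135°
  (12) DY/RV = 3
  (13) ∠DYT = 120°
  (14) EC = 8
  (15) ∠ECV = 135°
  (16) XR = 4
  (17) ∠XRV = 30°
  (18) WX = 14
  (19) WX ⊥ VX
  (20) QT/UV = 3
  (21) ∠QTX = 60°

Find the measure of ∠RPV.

Step 1: By the law of cosines on triangle PVR: PR² = 15² + 15² − 2·15·15·cos(120°) = 675, so PR = 15·√3.
Step 2: By the inverse law of cosines on triangle RPV: cos(∠RPV) = ((15·√3)² + 15² − 15²) / (2·15·√3·15) = 675/779.42 = 0.866, so ∠RPV = 30°.

Therefore, the measure of angle ∠RPV = 30°.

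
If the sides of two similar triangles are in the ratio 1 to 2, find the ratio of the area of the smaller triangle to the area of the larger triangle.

Area scales with the square of linear dimensions. If every length is multiplied by 1/2, then the area is multiplied by (1/2)^2 = 1/4.
The area ratio is 1:4.

1:4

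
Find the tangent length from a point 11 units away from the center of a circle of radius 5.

The tangent, radius, and line from the external point to the center form a right triangle.
The right angle is where the tangent meets the radius.
By the Pythagorean theorem: tangent² + 5² = 11²
tangent² = 121 - 25 = 96
tangent = 4*sqrt(6)

4*sqrt(6)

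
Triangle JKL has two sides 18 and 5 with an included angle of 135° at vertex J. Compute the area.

Area = (1/2) * JK * JL * sin(J)
Area = (1/2) * 18 * 5 * sin(135°)
Area = (1/2) * 18 * 5 * sqrt(2)/2
Area = 45*sqrt(2)/2

45*sqrt(2)/2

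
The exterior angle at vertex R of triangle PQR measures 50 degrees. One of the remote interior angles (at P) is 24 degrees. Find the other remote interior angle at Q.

The exterior angle theorem states that an exterior angle equals the sum of the two non-adjacent interior angles.
So 50 = 24 + angle Q, which gives angle Q = 50 - 24 = 26 degrees.

26 degrees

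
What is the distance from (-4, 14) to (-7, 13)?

The horizontal distance is |-7 - -4| = 3 and the vertical distance is |13 - 14| = 1.
By the Pythagorean theorem, d = sqrt(3^2 + 1^2) = sqrt(10).

sqrt(10)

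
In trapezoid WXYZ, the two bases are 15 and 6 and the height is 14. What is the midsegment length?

The midsegment of a trapezoid = (base1 + base2) / 2
midsegment = (15 + 6) / 2
midsegment = 21 / 2
midsegment = 21/2

21/2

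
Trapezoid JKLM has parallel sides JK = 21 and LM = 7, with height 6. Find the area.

Area of a trapezoid = (base1 + base2) * height / 2
Area = (21 + 7) * 6 / 2
Area = 28 * 6 / 2
Area = 168 / 2
Area = 84

84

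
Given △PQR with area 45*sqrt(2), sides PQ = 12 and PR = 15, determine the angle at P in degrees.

Area = (1/2) * a * b * sin(C)
sin(C) = 2 * Area / (a * b)
sin(C) = 2 * 45*sqrt(2) / (12 * 15)
sin(C) = sqrt(2)/2
C = arcsin(sqrt(2)/2) = 45°
Since sin(180° - C) = sin(C), the obtuse angle 135° gives the same area, so C = 45° or C = 135°.

45° or 135°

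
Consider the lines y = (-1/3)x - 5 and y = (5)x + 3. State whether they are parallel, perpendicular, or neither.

Slope of line 1: m1 = -1/3
Slope of line 2: m2 = 5
m1 != m2 (-1/3 != 5), so not parallel.
m1 * m2 = (-1/3) * (5) = -5/3 != -1, so not perpendicular.
The lines are neither parallel nor perpendicular.

Neither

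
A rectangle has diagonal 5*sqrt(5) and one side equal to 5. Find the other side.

The diagonal of a rectangle forms a right triangle with the two sides.
Rearranging the Pythagorean theorem: missing side = sqrt(d^2 - known^2).
= sqrt(125 - 25) = sqrt(100) = 10.

10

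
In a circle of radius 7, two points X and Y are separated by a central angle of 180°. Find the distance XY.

Chord = 2(7) sin(90°) = 14

14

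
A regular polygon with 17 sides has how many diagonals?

Total line segments between 17 vertices = C(17,2) = 136.
Subtract the 17 sides: 136 - 17 = 119 diagonals.

119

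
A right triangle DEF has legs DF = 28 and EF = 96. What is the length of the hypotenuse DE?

In a right triangle, the square of the hypotenuse equals the sum of the squares of the two legs.
The legs are 28 and 96, so the hypotenuse = sqrt(784 + 9216) = sqrt(10000) = 100.

100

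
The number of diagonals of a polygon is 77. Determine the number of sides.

Using d = n(n - 3)/2, we solve 77 = n(n - 3)/2.
So n(n - 3) = 154.
Testing n = 14: 14 * 11 = 154 = 154. Correct.
The polygon has 14 sides.

14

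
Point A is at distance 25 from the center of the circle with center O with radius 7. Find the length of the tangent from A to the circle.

tangent = √(d² - r²) = √(25² - 7²) = √(625 - 49) = √576 = 24

24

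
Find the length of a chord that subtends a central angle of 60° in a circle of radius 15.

Drop a perpendicular from the center to the chord, bisecting both the chord and the central angle.
Each half-chord = r sin(θ/2) = 15 sin(30°).
The full chord = 2 × 15 × sin(30°) = 15.

15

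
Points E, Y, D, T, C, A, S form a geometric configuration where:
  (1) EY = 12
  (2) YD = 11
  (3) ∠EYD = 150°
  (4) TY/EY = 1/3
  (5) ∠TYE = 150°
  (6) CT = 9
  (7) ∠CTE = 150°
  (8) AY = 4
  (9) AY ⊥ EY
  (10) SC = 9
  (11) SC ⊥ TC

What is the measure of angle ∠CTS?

Step 1: By the law of cosines on triangle TCS: TS² = 9² + 9² − 2·9·9·cos(90°) = 162, so TS = 9·√2.
Step 2: By the inverse law of cosines on triangle CTS: cos(∠CTS) = (9² + (9·√2)² − 9²) / (2·9·9·√2) = 162/229.1 = 0.7071, so ∠CTS = 45°.

Therefore, the measure of angle ∠CTS = 45°.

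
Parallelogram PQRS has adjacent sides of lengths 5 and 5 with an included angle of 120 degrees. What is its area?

Area = a * b * sin(theta)
Area = 5 * 5 * sin(120 degrees)
Area = 25 * sqrt(3)/2
Area = 25*sqrt(3)/2

25*sqrt(3)/2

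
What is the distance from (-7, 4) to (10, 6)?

d = sqrt((10 - -7)^2 + (6 - 4)^2)
d = sqrt(17^2 + 2^2)
d = sqrt(289 + 4)
d = sqrt(293)

sqrt(293)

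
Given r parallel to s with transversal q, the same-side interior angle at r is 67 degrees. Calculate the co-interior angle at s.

Co-interior angles sum to 180: 180 - 67 = 113 degrees.

113 degrees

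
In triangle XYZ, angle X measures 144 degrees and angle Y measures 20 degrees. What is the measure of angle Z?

The interior angles sum to 180°: angle Z = 180 - 144 - 20 = 16°.
The triangle is obtuse (angles 144°, 20°, 16°).

16 degrees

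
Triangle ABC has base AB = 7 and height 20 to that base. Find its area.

Area = (1/2) * base * height
Area = (1/2) * 7 * 20
Area = 70

70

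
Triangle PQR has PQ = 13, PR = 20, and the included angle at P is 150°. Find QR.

By the law of cosines: QR^2 = PQ^2 + PR^2 - 2*PQ*PR*cos(P)
QR^2 = 13^2 + 20^2 - 2*13*20*cos(150°)
QR^2 = 169 + 400 - 520*(-sqrt(3)/2)
QR^2 = 260*sqrt(3) + 569
QR = sqrt(260*sqrt(3) + 569)

sqrt(260*sqrt(3) + 569)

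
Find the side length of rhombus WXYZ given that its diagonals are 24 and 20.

The diagonals of a rhombus bisect each other at right angles.
Half-diagonals: 24/2 = 12 and 20/2 = 10
side = sqrt(12^2 + 10^2)
side = sqrt(144 + 100)
side = sqrt(244) = 2*sqrt(61)

2*sqrt(61)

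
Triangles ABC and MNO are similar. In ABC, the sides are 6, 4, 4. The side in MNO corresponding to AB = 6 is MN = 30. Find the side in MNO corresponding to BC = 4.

Since the triangles are similar, the ratio of corresponding sides is constant.
Scale factor k = MN / AB = 30 / 6 = 5
NO = k * BC = 5 * 4 = 20

20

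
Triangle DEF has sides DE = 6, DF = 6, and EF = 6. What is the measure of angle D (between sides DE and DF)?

When all three sides of a triangle are known, the law of cosines can be rearranged to find any angle.
cos(C) = (a² + b² - c²) / (2ab) gives cos(D) = 1/2.
Taking the inverse cosine: D = 60°.

60°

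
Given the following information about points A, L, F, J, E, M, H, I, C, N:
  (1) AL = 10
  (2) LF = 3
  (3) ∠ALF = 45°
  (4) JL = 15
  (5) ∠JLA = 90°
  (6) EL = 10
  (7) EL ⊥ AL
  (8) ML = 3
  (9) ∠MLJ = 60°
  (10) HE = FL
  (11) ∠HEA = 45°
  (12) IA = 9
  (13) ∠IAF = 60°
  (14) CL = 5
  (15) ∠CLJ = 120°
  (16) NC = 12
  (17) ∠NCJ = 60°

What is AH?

From the given relations: HE = FL = 3.
Step 1: By the law of cosines on triangle ELA: EA² = 10² + 10² − 2·10·10·cos(90°) = 200, so EA = 10·√2.
Step 2: By the law of cosines on triangle AEH: AH² = (10·√2)² + 3² − 2·10·√2·3·cos(45°) = 149, so AH = √149.

Therefore, the length of AH = √149.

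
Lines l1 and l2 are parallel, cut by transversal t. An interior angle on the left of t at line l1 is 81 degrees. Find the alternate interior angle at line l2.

Alternate interior angles are equal: 81 degrees.

81 degrees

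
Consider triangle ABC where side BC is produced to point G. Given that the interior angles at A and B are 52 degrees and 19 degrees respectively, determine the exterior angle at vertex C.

The interior angle at C is 180 - 52 - 19 = 109 degrees.
The exterior angle and interior angle at C are supplementary:
Exterior angle = 180 - 109 = 71 degrees.

71 degrees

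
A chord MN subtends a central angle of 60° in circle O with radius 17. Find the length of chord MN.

Chord = 2(17) sin(30°) = 17

17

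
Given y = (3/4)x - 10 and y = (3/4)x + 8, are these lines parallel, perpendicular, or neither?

Slope of line 1: m1 = 3/4
Slope of line 2: m2 = 3/4
m1 = m2, so the lines are parallel.

Parallel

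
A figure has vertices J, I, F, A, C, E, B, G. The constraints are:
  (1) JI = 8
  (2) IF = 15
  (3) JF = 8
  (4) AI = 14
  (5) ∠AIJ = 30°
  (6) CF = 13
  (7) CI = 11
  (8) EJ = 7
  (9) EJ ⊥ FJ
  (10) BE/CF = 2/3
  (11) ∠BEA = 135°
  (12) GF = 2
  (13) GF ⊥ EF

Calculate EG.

Step 1: By the law of cosines on triangle EJF: EF² = 7² + 8² − 2·7·8·cos(90°) = 113, so EF = √113.
Step 2: By the law of cosines on triangle EFG: EG² = √113² + 2² − 2·√113·2·cos(90°) = 117, so EG = 3·√13.

Therefore, the length of EG = 3·√13.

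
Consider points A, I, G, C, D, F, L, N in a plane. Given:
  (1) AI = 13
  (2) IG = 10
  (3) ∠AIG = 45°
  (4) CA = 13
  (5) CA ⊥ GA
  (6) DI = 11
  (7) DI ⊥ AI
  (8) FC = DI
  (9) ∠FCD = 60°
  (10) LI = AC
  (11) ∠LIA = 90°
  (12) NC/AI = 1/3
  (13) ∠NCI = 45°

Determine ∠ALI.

From the given relations: LI = AC = 13.
Step 1: By the law of cosines on triangle LIA: LA² = 13² + 13² − 2·13·13·cos(90°) = 338, so LA = 13·√2.
Step 2: By the inverse law of cosines on triangle ALI: cos(∠ALI) = ((13·√2)² + 13² − 13²) / (2·13·√2·13) = 338/478 = 0.7071, so ∠ALI = 45°.

Therefore, the measure of angle ∠ALI = 45°.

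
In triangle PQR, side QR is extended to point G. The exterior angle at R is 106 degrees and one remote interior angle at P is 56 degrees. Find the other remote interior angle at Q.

By the exterior angle theorem: exterior angle = sum of remote interior angles.
106 = 56 + angle Q
angle Q = 106 - 56 = 50 degrees

50 degrees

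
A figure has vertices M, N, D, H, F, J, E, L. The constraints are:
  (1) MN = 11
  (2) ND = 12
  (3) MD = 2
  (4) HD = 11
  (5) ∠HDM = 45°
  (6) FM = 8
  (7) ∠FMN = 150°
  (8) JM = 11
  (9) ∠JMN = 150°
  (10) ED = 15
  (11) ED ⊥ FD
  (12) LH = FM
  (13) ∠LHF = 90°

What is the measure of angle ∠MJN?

Step 1: By the law of cosines on triangle JMN: JN² = 11² + 11² − 2·11·11·cos(150°) = 451.58, so JN ≈ 21.25.
Step 2: By the inverse law of cosines on triangle MJN: cos(∠MJN) = (11² + 21.25² − 11²) / (2·11·21.25) = 451.58/467.51 = 0.9659, so ∠MJN = 15°.

Therefore, the measure of angle ∠MJN = 15°.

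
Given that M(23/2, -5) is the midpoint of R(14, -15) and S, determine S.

Using the midpoint formula: M = ((x1 + x2)/2, (y1 + y2)/2)
We know M = (23/2, -5) and R = (14, -15)
For x: 23/2 = (14 + x2)/2, so x2 = 2*23/2 - 14 = 9
For y: -5 = (-15 + y2)/2, so y2 = 2*-5 - -15 = 5
S = (9, 5)

(9, 5)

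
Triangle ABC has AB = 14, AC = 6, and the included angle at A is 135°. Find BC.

Law of cosines: BC^2 = 14^2 + 6^2 - 2(14)(6)cos(135°) = 84*sqrt(2) + 232, so BC = 2*sqrt(21*sqrt(2) + 58).

2*sqrt(21*sqrt(2) + 58)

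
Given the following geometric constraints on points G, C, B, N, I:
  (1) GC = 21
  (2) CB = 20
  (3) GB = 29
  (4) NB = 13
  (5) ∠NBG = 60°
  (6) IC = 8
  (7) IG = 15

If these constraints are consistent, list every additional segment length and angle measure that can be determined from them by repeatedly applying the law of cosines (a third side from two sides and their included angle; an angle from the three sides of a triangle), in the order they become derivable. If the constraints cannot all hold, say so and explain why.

The constraints are consistent. Derivable facts, in order:
After 1 step:
- GN ≈ 25.16
- ∠BCG = 90°
- ∠BGC = 43.6°
- ∠CBG = 46.4°
- ∠CGI = 17.15°
- ∠CIG = 129.3°
- ∠GCI = 33.56°
After 2 steps:
- ∠BGN = 26.58°
- ∠BNG = 93.42°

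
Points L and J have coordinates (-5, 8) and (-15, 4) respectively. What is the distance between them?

d = sqrt((-15 - -5)^2 + (4 - 8)^2)
d = sqrt(-10^2 + -4^2)
d = sqrt(100 + 16)
d = sqrt(116) = 2*sqrt(29)

2*sqrt(29)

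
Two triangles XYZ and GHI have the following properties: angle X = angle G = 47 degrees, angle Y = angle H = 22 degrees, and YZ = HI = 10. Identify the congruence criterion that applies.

Consider the given information: angle X = angle G = 47 degrees, angle Y = angle H = 22 degrees, and YZ = HI = 10
This is not SSS or HL: SSS requires all three pairs of sides, but we don't have that. HL only applies to right triangles with matching hypotenuse and leg.
The correct criterion is AAS. Two pairs of corresponding angles and a non-included side are equal (Angle-Angle-Side).

AAS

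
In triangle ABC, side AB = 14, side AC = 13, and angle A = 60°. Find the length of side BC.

When two sides and the included angle are known, the law of cosines gives the third side.
c^2 = a^2 + b^2 - 2ab cos(C) generalizes the Pythagorean theorem to non-right triangles.
Here: BC^2 = 196 + 169 - 364*(1/2) = 183
BC = sqrt(183)

sqrt(183)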